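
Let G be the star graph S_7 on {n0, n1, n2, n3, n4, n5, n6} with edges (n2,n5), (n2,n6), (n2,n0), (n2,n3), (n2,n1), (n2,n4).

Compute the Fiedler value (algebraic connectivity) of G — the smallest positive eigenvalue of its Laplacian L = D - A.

The star S_7 is the complete bipartite graph K_{1,6} (one hub of degree 6, 6 leaves of degree 1). The Laplacian spectrum of K_{p,q} is 0, p (multiplicity q−1), q (multiplicity p−1), p+q. With p = 1, q = 6: 0 once, 1 with multiplicity 5, and 7 once. (Check: trace L = sum of degrees = 12 = 5·1 + 7.)
Laplacian eigenvalues: [0.0, 1.0, 1.0, 1.0, 1.0, 1.0, 7.0]. Algebraic connectivity (smallest non-zero eigenvalue) = 1.0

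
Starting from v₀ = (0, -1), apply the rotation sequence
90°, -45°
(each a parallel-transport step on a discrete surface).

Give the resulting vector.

Total rotation: 90° + (-45°) = 45°. Final vector: (0.7071, -0.7071)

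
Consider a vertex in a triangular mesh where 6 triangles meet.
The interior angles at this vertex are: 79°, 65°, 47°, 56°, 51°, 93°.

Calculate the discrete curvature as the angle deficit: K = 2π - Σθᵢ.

Sum of angles = 391°. K = 360° - 391° = -31° = -31π/180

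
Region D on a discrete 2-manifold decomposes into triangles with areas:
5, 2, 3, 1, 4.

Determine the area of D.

5 + 2 + 3 + 1 + 4 = 15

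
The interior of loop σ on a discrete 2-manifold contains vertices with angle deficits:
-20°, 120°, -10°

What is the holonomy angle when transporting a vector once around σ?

Holonomy = total enclosed curvature = (-20°) + 120° + (-10°) = 90°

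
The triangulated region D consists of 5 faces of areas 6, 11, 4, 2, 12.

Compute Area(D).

6 + 11 + 4 + 2 + 12 = 35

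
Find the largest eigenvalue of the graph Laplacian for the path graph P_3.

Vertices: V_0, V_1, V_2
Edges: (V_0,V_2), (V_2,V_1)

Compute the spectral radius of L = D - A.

The path graph P_n has Laplacian eigenvalues λ_k = 2 − 2cos(kπ/n), k = 0, 1, …, n−1. Here n = 3:
k=0: 2 − 2cos(0) = 0.0; k=1: 2 − 2cos(π/3) = 1.0; k=2: 2 − 2cos(2π/3) = 3.0.
Laplacian eigenvalues: [0.0, 1.0, 3.0]. Largest eigenvalue (spectral radius) = 3.0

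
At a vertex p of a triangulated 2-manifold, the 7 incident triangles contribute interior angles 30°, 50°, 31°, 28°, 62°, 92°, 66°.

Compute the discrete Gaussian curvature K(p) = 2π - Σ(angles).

Sum of angles = 359°. K = 360° - 359° = 1° = π/180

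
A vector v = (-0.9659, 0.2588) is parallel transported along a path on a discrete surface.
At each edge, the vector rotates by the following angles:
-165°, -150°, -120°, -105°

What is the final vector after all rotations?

Total rotation: (-165°) + (-150°) + (-120°) + (-105°) = -540° ≡ 180° (mod 360°). Final vector: (0.9659, -0.2588)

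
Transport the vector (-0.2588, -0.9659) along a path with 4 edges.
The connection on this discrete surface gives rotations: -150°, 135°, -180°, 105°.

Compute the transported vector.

Total rotation: (-150°) + 135° + (-180°) + 105° = -90°. Final vector: (-0.9659, 0.2588)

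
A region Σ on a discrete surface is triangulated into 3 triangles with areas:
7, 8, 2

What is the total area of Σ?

7 + 8 + 2 = 17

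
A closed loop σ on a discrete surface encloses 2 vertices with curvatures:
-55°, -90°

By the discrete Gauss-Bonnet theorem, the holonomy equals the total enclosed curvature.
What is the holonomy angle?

Holonomy = total enclosed curvature = (-55°) + (-90°) = -145°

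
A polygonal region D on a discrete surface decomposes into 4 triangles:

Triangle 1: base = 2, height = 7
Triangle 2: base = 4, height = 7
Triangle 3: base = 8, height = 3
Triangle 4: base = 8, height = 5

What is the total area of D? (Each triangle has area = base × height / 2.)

(1/2)×2×7 + (1/2)×4×7 + (1/2)×8×3 + (1/2)×8×5 = 53.0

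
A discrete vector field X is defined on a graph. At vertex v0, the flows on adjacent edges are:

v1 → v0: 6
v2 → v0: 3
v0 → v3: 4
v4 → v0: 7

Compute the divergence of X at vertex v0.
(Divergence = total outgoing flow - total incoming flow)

Divergence = sum of outgoing flows = (-6) + (-3) + 4 + (-7) = -12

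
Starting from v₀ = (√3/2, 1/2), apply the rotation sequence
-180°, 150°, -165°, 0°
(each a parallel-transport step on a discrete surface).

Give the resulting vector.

Total rotation: (-180°) + 150° + (-165°) + 0° = -195° ≡ 165° (mod 360°). Final vector: (-0.9659, -0.2588)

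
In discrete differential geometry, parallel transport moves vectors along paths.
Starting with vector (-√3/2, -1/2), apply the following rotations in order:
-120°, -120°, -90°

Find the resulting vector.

Total rotation: (-120°) + (-120°) + (-90°) = -330° ≡ 30° (mod 360°). Final vector: (-0.5000, -0.8660)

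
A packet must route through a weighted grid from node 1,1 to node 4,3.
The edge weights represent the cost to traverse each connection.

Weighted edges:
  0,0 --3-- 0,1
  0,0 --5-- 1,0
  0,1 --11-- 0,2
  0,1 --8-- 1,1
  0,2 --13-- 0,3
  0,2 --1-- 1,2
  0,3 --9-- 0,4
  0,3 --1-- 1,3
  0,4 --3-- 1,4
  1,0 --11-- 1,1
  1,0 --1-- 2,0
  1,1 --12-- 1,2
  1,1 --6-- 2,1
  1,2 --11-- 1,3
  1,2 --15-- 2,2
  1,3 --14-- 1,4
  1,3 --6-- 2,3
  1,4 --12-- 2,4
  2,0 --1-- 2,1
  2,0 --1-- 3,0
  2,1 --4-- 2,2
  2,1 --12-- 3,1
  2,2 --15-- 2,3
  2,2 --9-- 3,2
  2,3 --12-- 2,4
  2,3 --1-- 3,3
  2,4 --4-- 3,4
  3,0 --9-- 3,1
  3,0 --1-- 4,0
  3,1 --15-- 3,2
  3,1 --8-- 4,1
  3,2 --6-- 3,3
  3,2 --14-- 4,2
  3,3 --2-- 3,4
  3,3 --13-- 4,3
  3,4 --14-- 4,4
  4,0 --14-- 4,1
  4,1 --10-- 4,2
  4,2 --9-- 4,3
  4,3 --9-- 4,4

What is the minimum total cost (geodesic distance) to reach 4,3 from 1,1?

Shortest path: 1,1 → 2,1 → 2,2 → 3,2 → 3,3 → 4,3, total weight = 38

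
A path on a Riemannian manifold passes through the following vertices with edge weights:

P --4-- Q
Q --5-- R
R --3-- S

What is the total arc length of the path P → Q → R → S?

Arc length = 4 + 5 + 3 = 12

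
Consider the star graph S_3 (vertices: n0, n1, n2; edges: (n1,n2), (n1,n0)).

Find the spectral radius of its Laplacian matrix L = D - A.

The star S_3 is the complete bipartite graph K_{1,2} (one hub of degree 2, 2 leaves of degree 1). The Laplacian spectrum of K_{p,q} is 0, p (multiplicity q−1), q (multiplicity p−1), p+q. With p = 1, q = 2: 0 once, 1 with multiplicity 1, and 3 once. (Check: trace L = sum of degrees = 4 = 1·1 + 3.)
Laplacian eigenvalues: [0.0, 1.0, 3.0]. Largest eigenvalue (spectral radius) = 3.0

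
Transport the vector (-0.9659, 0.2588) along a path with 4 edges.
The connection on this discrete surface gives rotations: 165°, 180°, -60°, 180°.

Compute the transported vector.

Total rotation: 165° + 180° + (-60°) + 180° = 465° ≡ 105° (mod 360°). Final vector: (0, -1)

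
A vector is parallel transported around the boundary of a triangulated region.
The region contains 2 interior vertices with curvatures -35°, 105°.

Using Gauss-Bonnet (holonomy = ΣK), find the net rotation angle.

Holonomy = total enclosed curvature = (-35°) + 105° = 70°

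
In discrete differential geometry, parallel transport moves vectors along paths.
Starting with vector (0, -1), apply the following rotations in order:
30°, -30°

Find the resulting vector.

Total rotation: 30° + (-30°) = 0°. Final vector: (0, -1)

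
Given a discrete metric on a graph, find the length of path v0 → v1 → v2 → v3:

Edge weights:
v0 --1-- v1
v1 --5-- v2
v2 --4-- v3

Arc length = 1 + 5 + 4 = 10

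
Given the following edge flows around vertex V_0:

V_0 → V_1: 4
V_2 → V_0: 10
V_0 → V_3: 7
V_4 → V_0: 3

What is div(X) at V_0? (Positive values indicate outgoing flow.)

Divergence = sum of outgoing flows = 4 + (-10) + 7 + (-3) = -2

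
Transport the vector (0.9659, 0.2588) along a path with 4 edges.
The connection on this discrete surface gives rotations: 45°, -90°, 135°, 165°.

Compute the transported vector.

Total rotation: 45° + (-90°) + 135° + 165° = 255° ≡ -105° (mod 360°). Final vector: (0, -1)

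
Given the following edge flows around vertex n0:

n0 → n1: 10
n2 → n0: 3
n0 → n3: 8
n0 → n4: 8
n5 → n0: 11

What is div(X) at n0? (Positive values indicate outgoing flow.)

Divergence = sum of outgoing flows = 10 + (-3) + 8 + 8 + (-11) = 12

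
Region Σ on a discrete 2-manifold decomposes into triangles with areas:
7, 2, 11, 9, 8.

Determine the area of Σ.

7 + 2 + 11 + 9 + 8 = 37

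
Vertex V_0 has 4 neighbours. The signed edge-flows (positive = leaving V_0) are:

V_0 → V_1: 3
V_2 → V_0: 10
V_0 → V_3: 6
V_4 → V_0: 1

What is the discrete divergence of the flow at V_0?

Divergence = sum of outgoing flows = 3 + (-10) + 6 + (-1) = -2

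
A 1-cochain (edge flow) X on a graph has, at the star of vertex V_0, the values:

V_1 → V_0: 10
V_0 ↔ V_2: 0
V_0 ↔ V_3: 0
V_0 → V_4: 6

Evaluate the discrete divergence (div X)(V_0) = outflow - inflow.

Divergence = sum of outgoing flows = (-10) + 0 + 0 + 6 = -4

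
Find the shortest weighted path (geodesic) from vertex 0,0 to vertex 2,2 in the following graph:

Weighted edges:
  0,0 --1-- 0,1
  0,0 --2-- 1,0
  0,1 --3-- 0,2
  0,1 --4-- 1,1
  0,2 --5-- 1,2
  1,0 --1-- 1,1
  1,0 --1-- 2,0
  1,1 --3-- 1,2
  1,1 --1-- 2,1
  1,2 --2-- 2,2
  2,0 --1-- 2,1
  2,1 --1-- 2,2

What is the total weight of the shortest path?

Shortest path: 0,0 → 1,0 → 1,1 → 2,1 → 2,2, total weight = 5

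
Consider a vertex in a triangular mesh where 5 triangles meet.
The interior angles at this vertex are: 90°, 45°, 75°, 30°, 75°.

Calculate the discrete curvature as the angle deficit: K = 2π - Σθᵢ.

Sum of angles = 315°. K = 360° - 315° = 45° = π/4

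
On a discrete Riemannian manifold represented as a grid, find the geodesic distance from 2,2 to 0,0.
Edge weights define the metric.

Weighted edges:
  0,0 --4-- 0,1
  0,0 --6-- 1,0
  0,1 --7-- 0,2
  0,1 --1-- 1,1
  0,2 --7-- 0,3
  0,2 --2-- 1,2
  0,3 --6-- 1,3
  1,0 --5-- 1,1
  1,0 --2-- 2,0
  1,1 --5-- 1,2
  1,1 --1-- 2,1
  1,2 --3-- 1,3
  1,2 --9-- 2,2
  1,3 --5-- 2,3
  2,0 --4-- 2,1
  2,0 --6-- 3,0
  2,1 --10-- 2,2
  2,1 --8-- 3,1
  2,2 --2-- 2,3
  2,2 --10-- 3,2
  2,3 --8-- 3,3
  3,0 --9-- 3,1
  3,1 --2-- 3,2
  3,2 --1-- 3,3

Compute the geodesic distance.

Shortest path: 2,2 → 2,1 → 1,1 → 0,1 → 0,0, total weight = 16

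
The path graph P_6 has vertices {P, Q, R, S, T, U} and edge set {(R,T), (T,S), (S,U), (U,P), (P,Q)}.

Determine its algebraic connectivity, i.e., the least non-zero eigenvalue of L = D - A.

The path graph P_n has Laplacian eigenvalues λ_k = 2 − 2cos(kπ/n), k = 0, 1, …, n−1. Here n = 6:
k=0: 2 − 2cos(0) = 0.0; k=1: 2 − 2cos(π/6) = 0.2679; k=2: 2 − 2cos(π/3) = 1.0; k=3: 2 − 2cos(π/2) = 2.0; k=4: 2 − 2cos(2π/3) = 3.0; k=5: 2 − 2cos(5π/6) = 3.7321.
Laplacian eigenvalues: [0.0, 0.2679, 1.0, 2.0, 3.0, 3.7321]. Algebraic connectivity (smallest non-zero eigenvalue) = 0.2679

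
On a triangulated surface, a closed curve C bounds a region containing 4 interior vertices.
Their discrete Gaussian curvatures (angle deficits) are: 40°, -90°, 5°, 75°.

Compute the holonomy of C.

Holonomy = total enclosed curvature = 40° + (-90°) + 5° + 75° = 30°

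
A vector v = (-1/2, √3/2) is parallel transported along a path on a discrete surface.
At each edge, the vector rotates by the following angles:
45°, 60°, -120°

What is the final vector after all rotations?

Total rotation: 45° + 60° + (-120°) = -15°. Final vector: (-0.2588, 0.9659)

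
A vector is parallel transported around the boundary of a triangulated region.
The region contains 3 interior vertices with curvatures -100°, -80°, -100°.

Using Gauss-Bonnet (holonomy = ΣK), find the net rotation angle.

Holonomy = total enclosed curvature = (-100°) + (-80°) + (-100°) = -280°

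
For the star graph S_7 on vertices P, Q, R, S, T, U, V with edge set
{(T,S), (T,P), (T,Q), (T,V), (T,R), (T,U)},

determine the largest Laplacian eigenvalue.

The star S_7 is the complete bipartite graph K_{1,6} (one hub of degree 6, 6 leaves of degree 1). The Laplacian spectrum of K_{p,q} is 0, p (multiplicity q−1), q (multiplicity p−1), p+q. With p = 1, q = 6: 0 once, 1 with multiplicity 5, and 7 once. (Check: trace L = sum of degrees = 12 = 5·1 + 7.)
Laplacian eigenvalues: [0.0, 1.0, 1.0, 1.0, 1.0, 1.0, 7.0]. Largest eigenvalue (spectral radius) = 7.0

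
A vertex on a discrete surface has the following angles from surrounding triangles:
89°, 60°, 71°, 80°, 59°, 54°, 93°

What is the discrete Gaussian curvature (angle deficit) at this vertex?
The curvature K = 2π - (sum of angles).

Sum of angles = 506°. K = 360° - 506° = -146° = -73π/90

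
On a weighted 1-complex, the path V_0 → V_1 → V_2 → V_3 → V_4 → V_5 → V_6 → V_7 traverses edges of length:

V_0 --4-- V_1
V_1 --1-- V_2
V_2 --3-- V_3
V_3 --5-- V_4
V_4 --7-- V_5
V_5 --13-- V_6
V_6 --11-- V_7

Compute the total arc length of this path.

Arc length = 4 + 1 + 3 + 5 + 7 + 13 + 11 = 44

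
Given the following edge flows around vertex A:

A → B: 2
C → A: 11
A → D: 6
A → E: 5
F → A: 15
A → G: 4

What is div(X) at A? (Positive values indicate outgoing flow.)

Divergence = sum of outgoing flows = 2 + (-11) + 6 + 5 + (-15) + 4 = -9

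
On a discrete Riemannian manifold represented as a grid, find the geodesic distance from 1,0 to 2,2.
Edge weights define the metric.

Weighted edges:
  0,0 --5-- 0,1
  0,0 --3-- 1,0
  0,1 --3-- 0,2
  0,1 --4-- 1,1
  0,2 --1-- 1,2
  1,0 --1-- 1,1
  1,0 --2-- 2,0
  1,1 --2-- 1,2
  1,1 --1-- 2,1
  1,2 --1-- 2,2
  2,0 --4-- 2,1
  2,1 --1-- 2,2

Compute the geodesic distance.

Shortest path: 1,0 → 1,1 → 2,1 → 2,2, total weight = 3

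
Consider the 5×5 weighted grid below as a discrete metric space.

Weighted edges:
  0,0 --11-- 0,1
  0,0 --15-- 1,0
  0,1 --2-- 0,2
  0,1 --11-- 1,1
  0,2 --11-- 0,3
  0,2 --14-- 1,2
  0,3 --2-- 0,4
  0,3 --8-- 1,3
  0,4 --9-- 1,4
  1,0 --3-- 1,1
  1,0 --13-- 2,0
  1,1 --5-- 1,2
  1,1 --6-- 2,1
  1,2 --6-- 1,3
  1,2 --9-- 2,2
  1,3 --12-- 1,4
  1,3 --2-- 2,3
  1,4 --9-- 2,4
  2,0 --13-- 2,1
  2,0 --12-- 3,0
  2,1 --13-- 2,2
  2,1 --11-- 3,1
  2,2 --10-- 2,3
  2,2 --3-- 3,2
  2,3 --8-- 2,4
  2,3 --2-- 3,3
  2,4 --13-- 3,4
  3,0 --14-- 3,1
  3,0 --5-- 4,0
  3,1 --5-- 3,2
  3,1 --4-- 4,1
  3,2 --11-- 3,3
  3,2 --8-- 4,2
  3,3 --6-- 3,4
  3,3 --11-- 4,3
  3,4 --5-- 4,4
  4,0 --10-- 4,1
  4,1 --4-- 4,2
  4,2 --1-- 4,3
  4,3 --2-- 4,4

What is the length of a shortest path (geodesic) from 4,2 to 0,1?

Shortest path: 4,2 → 4,1 → 3,1 → 2,1 → 1,1 → 0,1, total weight = 36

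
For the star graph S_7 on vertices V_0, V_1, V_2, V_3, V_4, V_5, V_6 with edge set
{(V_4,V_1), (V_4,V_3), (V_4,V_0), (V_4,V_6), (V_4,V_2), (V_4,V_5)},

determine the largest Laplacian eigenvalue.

The star S_7 is the complete bipartite graph K_{1,6} (one hub of degree 6, 6 leaves of degree 1). The Laplacian spectrum of K_{p,q} is 0, p (multiplicity q−1), q (multiplicity p−1), p+q. With p = 1, q = 6: 0 once, 1 with multiplicity 5, and 7 once. (Check: trace L = sum of degrees = 12 = 5·1 + 7.)
Laplacian eigenvalues: [0.0, 1.0, 1.0, 1.0, 1.0, 1.0, 7.0]. Largest eigenvalue (spectral radius) = 7.0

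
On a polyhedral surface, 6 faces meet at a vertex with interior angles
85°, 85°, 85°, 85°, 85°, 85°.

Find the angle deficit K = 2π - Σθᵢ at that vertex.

Sum of angles = 510°. K = 360° - 510° = -150°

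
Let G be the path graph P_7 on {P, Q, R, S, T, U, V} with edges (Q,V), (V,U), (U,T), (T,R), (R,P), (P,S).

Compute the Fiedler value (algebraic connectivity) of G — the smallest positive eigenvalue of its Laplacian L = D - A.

The path graph P_n has Laplacian eigenvalues λ_k = 2 − 2cos(kπ/n), k = 0, 1, …, n−1. Here n = 7:
k=0: 2 − 2cos(0) = 0.0; k=1: 2 − 2cos(π/7) = 0.1981; k=2: 2 − 2cos(2π/7) = 0.753; k=3: 2 − 2cos(3π/7) = 1.555; k=4: 2 − 2cos(4π/7) = 2.445; k=5: 2 − 2cos(5π/7) = 3.247; k=6: 2 − 2cos(6π/7) = 3.8019.
Laplacian eigenvalues: [0.0, 0.1981, 0.753, 1.555, 2.445, 3.247, 3.8019]. Algebraic connectivity (smallest non-zero eigenvalue) = 0.1981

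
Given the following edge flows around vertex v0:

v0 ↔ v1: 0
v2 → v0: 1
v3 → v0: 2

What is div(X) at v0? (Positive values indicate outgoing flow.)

Divergence = sum of outgoing flows = 0 + (-1) + (-2) = -3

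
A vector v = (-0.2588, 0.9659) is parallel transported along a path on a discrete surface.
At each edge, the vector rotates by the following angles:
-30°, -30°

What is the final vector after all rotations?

Total rotation: (-30°) + (-30°) = -60°. Final vector: (0.7071, 0.7071)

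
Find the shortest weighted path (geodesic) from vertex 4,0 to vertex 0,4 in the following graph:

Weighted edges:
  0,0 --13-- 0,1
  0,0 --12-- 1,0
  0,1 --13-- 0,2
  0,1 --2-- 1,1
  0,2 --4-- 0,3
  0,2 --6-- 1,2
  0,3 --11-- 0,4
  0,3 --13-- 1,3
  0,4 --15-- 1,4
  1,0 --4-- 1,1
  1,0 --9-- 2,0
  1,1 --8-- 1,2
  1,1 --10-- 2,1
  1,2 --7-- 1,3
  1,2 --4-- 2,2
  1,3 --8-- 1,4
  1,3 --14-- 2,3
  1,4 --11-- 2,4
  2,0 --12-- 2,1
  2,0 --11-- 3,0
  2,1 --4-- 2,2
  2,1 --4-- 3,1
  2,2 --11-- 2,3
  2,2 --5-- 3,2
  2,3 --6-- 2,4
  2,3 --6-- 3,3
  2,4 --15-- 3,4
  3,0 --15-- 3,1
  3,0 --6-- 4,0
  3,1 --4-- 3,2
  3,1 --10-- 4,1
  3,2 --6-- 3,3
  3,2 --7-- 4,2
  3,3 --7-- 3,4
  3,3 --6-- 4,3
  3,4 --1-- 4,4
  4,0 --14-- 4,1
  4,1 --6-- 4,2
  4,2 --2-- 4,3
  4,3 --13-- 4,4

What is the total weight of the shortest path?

Shortest path: 4,0 → 3,0 → 3,1 → 2,1 → 2,2 → 1,2 → 0,2 → 0,3 → 0,4, total weight = 54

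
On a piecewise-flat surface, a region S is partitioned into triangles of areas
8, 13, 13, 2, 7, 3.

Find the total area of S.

8 + 13 + 13 + 2 + 7 + 3 = 46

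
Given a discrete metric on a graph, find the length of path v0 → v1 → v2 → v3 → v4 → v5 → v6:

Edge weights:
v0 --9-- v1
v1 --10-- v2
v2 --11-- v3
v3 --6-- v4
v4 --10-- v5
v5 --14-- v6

Arc length = 9 + 10 + 11 + 6 + 10 + 14 = 60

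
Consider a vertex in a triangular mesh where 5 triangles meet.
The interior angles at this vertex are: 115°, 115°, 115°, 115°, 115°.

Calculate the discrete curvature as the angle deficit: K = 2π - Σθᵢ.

Sum of angles = 575°. K = 360° - 575° = -215° = -43π/36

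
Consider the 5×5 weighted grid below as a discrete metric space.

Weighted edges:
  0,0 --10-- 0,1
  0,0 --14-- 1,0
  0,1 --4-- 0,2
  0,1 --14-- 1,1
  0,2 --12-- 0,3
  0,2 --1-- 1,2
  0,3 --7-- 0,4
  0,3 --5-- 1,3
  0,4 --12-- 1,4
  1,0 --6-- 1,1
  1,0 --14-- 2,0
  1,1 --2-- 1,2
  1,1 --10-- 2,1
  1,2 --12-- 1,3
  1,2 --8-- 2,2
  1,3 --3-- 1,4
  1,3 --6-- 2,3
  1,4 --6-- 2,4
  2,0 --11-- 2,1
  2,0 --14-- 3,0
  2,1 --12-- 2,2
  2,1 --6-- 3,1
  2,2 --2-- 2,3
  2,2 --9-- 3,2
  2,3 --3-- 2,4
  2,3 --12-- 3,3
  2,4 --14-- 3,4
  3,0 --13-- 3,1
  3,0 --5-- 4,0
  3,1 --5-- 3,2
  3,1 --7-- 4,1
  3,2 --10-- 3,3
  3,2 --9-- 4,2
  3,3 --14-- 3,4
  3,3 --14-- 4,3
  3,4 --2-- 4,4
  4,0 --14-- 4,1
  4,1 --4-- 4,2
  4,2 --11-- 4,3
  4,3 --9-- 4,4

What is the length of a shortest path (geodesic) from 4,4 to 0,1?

Shortest path: 4,4 → 3,4 → 2,4 → 2,3 → 2,2 → 1,2 → 0,2 → 0,1, total weight = 34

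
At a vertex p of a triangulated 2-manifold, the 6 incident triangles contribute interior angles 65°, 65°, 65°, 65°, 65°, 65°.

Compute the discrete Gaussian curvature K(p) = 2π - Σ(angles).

Sum of angles = 390°. K = 360° - 390° = -30°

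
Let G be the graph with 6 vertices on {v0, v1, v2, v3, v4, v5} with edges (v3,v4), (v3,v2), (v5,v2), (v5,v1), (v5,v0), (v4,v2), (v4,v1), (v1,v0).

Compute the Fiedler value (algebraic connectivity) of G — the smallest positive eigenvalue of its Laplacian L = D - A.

Degrees: deg(v0) = 2, deg(v1) = 3, deg(v2) = 3, deg(v3) = 2, deg(v4) = 3, deg(v5) = 3.
L = D − A with rows/columns ordered (v0, v1, v2, v3, v4, v5):
  [ 2, -1,  0,  0,  0, -1]
  [-1,  3,  0,  0, -1, -1]
  [ 0,  0,  3, -1, -1, -1]
  [ 0,  0, -1,  2, -1,  0]
  [ 0, -1, -1, -1,  3,  0]
  [-1, -1, -1,  0,  0,  3]
Characteristic polynomial: det(λI − L) = λ(λ − 1)(λ − 3)²(λ − 4)(λ − 5).
Roots: λ = 0; (λ − 1) = 0 ⇒ λ = 1; (λ − 3) = 0 ⇒ λ = 3 (multiplicity 2); (λ − 4) = 0 ⇒ λ = 4; (λ − 5) = 0 ⇒ λ = 5.
(Check: the roots sum (with multiplicity) to 16, matching trace L = Σdeg = 2·8 = 16.)
Laplacian eigenvalues: [0.0, 1.0, 3.0, 3.0, 4.0, 5.0]. Algebraic connectivity (smallest non-zero eigenvalue) = 1.0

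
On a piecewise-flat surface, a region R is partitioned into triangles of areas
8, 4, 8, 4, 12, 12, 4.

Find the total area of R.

8 + 4 + 8 + 4 + 12 + 12 + 4 = 52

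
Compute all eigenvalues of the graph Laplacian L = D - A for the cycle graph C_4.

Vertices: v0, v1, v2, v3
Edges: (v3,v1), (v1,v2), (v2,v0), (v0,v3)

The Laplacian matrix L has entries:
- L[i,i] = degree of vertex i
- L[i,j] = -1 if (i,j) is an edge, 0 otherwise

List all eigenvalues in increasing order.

The cycle graph C_n has Laplacian eigenvalues λ_k = 2 − 2cos(2πk/n), k = 0, 1, …, n−1. Here n = 4:
k=0: 2 − 2cos(0) = 0.0; k=1: 2 − 2cos(π/2) = 2.0; k=2: 2 − 2cos(π) = 4.0; k=3: 2 − 2cos(3π/2) = 2.0.
Laplacian eigenvalues (increasing order): [0.0, 2.0, 2.0, 4.0]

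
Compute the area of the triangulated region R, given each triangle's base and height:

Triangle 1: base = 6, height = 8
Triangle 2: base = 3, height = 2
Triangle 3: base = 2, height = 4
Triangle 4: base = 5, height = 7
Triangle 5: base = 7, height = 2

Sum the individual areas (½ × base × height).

(1/2)×6×8 + (1/2)×3×2 + (1/2)×2×4 + (1/2)×5×7 + (1/2)×7×2 = 55.5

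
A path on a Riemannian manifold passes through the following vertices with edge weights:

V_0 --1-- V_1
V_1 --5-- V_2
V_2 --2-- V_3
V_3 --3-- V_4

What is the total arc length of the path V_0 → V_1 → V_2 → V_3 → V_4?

Arc length = 1 + 5 + 2 + 3 = 11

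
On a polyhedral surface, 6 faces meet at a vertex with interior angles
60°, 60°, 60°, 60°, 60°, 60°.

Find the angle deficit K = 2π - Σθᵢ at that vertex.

Sum of angles = 360°. K = 360° - 360° = 0° = 0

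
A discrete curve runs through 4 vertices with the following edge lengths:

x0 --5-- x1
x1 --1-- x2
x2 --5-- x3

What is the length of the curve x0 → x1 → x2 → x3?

Arc length = 5 + 1 + 5 = 11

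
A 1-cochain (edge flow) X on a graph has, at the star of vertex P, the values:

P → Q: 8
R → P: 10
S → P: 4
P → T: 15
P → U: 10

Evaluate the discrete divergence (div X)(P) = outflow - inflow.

Divergence = sum of outgoing flows = 8 + (-10) + (-4) + 15 + 10 = 19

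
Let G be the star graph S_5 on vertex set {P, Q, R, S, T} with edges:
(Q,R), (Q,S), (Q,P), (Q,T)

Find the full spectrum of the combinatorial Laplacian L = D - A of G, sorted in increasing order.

The star S_5 is the complete bipartite graph K_{1,4} (one hub of degree 4, 4 leaves of degree 1). The Laplacian spectrum of K_{p,q} is 0, p (multiplicity q−1), q (multiplicity p−1), p+q. With p = 1, q = 4: 0 once, 1 with multiplicity 3, and 5 once. (Check: trace L = sum of degrees = 8 = 3·1 + 5.)
Laplacian eigenvalues (increasing order): [0.0, 1.0, 1.0, 1.0, 5.0]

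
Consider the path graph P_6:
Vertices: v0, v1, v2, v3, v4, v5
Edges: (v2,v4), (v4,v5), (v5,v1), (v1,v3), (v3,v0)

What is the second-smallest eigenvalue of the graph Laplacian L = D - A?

The path graph P_n has Laplacian eigenvalues λ_k = 2 − 2cos(kπ/n), k = 0, 1, …, n−1. Here n = 6:
k=0: 2 − 2cos(0) = 0.0; k=1: 2 − 2cos(π/6) = 0.2679; k=2: 2 − 2cos(π/3) = 1.0; k=3: 2 − 2cos(π/2) = 2.0; k=4: 2 − 2cos(2π/3) = 3.0; k=5: 2 − 2cos(5π/6) = 3.7321.
Laplacian eigenvalues: [0.0, 0.2679, 1.0, 2.0, 3.0, 3.7321]. Algebraic connectivity (smallest non-zero eigenvalue) = 0.2679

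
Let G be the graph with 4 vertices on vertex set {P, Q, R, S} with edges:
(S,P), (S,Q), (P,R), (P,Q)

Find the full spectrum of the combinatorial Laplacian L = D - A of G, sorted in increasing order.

Degrees: deg(P) = 3, deg(Q) = 2, deg(R) = 1, deg(S) = 2.
L = D − A with rows/columns ordered (P, Q, R, S):
  [ 3, -1, -1, -1]
  [-1,  2,  0, -1]
  [-1,  0,  1,  0]
  [-1, -1,  0,  2]
Characteristic polynomial: det(λI − L) = λ(λ − 1)(λ − 3)(λ − 4).
Roots: λ = 0; (λ − 1) = 0 ⇒ λ = 1; (λ − 3) = 0 ⇒ λ = 3; (λ − 4) = 0 ⇒ λ = 4.
(Check: the roots sum (with multiplicity) to 8, matching trace L = Σdeg = 2·4 = 8.)
Laplacian eigenvalues (increasing order): [0.0, 1.0, 3.0, 4.0]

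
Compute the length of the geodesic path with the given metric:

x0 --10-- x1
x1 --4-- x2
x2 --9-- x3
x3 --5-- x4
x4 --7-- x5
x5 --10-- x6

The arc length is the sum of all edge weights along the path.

Arc length = 10 + 4 + 9 + 5 + 7 + 10 = 45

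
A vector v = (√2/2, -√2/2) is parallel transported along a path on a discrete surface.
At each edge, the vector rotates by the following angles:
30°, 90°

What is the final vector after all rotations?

Total rotation: 30° + 90° = 120°. Final vector: (0.2588, 0.9659)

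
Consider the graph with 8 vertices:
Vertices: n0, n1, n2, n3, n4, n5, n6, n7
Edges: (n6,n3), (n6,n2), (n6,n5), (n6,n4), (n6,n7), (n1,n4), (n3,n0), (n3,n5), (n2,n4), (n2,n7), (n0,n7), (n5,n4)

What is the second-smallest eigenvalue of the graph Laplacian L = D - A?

Degrees: deg(n0) = 2, deg(n1) = 1, deg(n2) = 3, deg(n3) = 3, deg(n4) = 4, deg(n5) = 3, deg(n6) = 5, deg(n7) = 3.
L = D − A with rows/columns ordered (n0, n1, n2, n3, n4, n5, n6, n7):
  [ 2,  0,  0, -1,  0,  0,  0, -1]
  [ 0,  1,  0,  0, -1,  0,  0,  0]
  [ 0,  0,  3,  0, -1,  0, -1, -1]
  [-1,  0,  0,  3,  0, -1, -1,  0]
  [ 0, -1, -1,  0,  4, -1, -1,  0]
  [ 0,  0,  0, -1, -1,  3, -1,  0]
  [ 0,  0, -1, -1, -1, -1,  5, -1]
  [-1,  0, -1,  0,  0,  0, -1,  3]
Characteristic polynomial: det(λI − L) = λ(λ² − 6λ + 4)(λ² − 8λ + 11)(λ − 2)(λ − 4)².
Roots: λ = 0; (λ² − 6λ + 4) = 0 ⇒ λ = 3 ± √5 ≈ 0.7639, 5.2361; (λ² − 8λ + 11) = 0 ⇒ λ = 4 ± √5 ≈ 1.7639, 6.2361; (λ − 2) = 0 ⇒ λ = 2; (λ − 4) = 0 ⇒ λ = 4 (multiplicity 2).
(Check: the roots sum (with multiplicity) to 24, matching trace L = Σdeg = 2·12 = 24.)
Laplacian eigenvalues: [0.0, 0.7639, 1.7639, 2.0, 4.0, 4.0, 5.2361, 6.2361]. Algebraic connectivity (smallest non-zero eigenvalue) = 0.7639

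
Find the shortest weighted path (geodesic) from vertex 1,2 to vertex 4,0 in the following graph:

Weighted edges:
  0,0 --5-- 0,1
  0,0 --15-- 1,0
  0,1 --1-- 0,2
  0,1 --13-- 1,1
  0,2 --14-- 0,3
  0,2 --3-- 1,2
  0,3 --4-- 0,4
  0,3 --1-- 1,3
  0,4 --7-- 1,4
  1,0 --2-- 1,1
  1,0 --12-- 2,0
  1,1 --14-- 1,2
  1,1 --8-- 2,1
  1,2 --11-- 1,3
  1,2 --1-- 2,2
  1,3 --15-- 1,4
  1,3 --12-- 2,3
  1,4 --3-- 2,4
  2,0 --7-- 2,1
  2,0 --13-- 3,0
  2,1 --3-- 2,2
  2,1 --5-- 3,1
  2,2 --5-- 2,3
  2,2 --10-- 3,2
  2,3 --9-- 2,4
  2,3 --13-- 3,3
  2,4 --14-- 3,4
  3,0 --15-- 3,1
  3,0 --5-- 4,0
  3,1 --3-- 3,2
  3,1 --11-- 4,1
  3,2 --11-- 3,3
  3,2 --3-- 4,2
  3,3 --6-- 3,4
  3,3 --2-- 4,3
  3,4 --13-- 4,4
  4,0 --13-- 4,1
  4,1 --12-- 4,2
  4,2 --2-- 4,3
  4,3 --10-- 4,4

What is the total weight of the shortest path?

Shortest path: 1,2 → 2,2 → 2,1 → 3,1 → 3,0 → 4,0, total weight = 29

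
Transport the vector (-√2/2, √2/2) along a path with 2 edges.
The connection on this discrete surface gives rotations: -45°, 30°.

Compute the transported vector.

Total rotation: (-45°) + 30° = -15°. Final vector: (-0.5000, 0.8660)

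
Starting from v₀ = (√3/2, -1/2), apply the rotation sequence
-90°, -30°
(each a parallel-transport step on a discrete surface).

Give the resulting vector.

Total rotation: (-90°) + (-30°) = -120°. Final vector: (-0.8660, -0.5000)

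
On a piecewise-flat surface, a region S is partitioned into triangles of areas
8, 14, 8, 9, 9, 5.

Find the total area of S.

8 + 14 + 8 + 9 + 9 + 5 = 53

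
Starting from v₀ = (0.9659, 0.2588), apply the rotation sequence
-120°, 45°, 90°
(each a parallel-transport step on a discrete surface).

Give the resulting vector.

Total rotation: (-120°) + 45° + 90° = 15°. Final vector: (0.8660, 0.5000)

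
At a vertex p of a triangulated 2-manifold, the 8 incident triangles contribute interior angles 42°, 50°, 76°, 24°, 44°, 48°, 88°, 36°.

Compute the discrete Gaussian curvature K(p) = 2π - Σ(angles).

Sum of angles = 408°. K = 360° - 408° = -48° = -4π/15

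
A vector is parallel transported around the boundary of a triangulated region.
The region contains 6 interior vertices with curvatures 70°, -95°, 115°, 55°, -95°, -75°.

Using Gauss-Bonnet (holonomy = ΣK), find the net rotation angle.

Holonomy = total enclosed curvature = 70° + (-95°) + 115° + 55° + (-95°) + (-75°) = -25°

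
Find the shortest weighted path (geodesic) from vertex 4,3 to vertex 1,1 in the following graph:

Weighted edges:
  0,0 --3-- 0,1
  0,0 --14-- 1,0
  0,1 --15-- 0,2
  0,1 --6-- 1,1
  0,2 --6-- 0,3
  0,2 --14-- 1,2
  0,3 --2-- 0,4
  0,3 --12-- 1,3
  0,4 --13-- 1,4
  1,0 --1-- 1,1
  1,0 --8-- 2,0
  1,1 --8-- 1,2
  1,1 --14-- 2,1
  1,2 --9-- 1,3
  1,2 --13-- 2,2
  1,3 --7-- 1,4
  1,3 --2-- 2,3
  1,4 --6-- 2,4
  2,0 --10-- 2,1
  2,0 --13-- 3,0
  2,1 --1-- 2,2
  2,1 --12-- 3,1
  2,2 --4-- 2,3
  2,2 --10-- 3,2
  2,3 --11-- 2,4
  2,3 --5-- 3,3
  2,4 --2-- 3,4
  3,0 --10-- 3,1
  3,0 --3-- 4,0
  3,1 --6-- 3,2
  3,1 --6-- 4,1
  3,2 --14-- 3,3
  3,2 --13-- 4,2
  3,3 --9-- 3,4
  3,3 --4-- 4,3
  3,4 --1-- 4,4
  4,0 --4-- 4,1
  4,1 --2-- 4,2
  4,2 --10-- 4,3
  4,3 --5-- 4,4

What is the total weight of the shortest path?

Shortest path: 4,3 → 3,3 → 2,3 → 2,2 → 2,1 → 1,1, total weight = 28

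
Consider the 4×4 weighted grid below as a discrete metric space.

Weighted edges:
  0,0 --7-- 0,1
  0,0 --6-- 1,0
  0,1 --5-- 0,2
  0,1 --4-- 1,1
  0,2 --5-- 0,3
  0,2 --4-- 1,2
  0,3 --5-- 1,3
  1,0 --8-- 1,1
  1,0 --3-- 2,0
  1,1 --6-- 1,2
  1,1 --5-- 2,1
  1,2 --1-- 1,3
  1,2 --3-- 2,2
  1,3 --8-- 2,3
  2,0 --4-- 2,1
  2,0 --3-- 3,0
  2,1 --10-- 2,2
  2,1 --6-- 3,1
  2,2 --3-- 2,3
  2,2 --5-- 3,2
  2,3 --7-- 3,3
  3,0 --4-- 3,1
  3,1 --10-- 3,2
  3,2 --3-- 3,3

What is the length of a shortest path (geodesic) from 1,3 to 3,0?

Shortest path: 1,3 → 1,2 → 1,1 → 2,1 → 2,0 → 3,0, total weight = 19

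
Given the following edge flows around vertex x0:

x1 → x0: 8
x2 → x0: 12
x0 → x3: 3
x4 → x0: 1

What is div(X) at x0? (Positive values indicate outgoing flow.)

Divergence = sum of outgoing flows = (-8) + (-12) + 3 + (-1) = -18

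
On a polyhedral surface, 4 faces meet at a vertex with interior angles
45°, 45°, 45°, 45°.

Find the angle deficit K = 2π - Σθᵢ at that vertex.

Sum of angles = 180°. K = 360° - 180° = 180°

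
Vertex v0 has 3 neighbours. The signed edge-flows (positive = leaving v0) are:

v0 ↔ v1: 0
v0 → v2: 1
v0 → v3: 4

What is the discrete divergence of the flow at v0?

Divergence = sum of outgoing flows = 0 + 1 + 4 = 5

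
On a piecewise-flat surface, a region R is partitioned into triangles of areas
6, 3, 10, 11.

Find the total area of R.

6 + 3 + 10 + 11 = 30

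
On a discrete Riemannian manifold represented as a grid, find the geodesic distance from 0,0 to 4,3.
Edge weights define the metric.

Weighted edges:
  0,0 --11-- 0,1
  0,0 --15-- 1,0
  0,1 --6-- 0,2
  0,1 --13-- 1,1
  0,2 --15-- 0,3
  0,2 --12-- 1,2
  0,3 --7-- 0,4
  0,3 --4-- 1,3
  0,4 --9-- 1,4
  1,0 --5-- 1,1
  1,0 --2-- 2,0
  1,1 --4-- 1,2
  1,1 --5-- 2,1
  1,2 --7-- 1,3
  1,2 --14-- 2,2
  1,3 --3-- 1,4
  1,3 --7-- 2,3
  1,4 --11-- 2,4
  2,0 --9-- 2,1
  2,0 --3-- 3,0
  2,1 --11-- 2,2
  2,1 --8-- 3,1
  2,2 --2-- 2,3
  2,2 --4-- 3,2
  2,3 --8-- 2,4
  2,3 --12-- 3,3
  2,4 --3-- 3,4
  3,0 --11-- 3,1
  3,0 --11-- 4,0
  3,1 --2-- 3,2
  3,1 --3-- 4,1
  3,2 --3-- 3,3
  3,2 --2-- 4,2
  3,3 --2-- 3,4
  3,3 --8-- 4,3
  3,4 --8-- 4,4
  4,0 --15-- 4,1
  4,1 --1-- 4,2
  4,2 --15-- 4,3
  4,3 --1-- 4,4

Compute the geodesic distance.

Shortest path: 0,0 → 1,0 → 2,0 → 3,0 → 3,1 → 3,2 → 3,3 → 4,3, total weight = 44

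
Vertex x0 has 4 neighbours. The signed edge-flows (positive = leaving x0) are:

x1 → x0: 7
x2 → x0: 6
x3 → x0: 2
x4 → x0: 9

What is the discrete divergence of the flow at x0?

Divergence = sum of outgoing flows = (-7) + (-6) + (-2) + (-9) = -24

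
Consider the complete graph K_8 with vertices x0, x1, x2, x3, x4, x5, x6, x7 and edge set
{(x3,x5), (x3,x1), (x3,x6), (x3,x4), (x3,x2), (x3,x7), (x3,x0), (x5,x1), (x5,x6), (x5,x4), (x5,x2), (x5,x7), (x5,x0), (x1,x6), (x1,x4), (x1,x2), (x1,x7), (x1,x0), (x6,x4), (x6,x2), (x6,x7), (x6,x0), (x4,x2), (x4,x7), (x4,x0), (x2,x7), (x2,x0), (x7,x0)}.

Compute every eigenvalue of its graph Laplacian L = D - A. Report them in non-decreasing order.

For the complete graph K_n, L = nI − J (J = all-ones matrix). J has eigenvalues n (once, eigenvector 𝟙) and 0 (multiplicity n−1), so L has eigenvalues 0 (once) and n (multiplicity n−1). Here n = 8: eigenvalue 0 once and 8 with multiplicity 7.
Laplacian eigenvalues (increasing order): [0.0, 8.0, 8.0, 8.0, 8.0, 8.0, 8.0, 8.0]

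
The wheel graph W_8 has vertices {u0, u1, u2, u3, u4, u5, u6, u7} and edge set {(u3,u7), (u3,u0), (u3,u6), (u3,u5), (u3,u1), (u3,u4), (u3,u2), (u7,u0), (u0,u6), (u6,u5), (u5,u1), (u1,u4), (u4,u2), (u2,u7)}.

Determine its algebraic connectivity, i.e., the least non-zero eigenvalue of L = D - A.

The wheel W_8 is the join K_1 ∨ C_7 (a hub joined to every vertex of a cycle of length 7). For a join G ∨ H (G on p vertices, H on q vertices) the Laplacian spectrum is 0, p+q, the eigenvalues of L(G) other than one 0 each shifted by +q, and the eigenvalues of L(H) other than one 0 each shifted by +p. With G = K_1 (p = 1, nothing left after dropping its 0) and H = C_7 (q = 7, eigenvalues 2 − 2cos(2πk/7), k = 0, …, 6; drop k = 0), the spectrum of W_8 is 0, 8, and 1 + (2 − 2cos(2πk/7)) = 3 − 2cos(2πk/7) for k = 1, …, 6:
k=1: 3 − 2cos(2π/7) = 1.753; k=2: 3 − 2cos(4π/7) = 3.445; k=3: 3 − 2cos(6π/7) = 4.8019; k=4: 3 − 2cos(8π/7) = 4.8019; k=5: 3 − 2cos(10π/7) = 3.445; k=6: 3 − 2cos(12π/7) = 1.753.
Laplacian eigenvalues: [0.0, 1.753, 1.753, 3.445, 3.445, 4.8019, 4.8019, 8.0]. Algebraic connectivity (smallest non-zero eigenvalue) = 1.753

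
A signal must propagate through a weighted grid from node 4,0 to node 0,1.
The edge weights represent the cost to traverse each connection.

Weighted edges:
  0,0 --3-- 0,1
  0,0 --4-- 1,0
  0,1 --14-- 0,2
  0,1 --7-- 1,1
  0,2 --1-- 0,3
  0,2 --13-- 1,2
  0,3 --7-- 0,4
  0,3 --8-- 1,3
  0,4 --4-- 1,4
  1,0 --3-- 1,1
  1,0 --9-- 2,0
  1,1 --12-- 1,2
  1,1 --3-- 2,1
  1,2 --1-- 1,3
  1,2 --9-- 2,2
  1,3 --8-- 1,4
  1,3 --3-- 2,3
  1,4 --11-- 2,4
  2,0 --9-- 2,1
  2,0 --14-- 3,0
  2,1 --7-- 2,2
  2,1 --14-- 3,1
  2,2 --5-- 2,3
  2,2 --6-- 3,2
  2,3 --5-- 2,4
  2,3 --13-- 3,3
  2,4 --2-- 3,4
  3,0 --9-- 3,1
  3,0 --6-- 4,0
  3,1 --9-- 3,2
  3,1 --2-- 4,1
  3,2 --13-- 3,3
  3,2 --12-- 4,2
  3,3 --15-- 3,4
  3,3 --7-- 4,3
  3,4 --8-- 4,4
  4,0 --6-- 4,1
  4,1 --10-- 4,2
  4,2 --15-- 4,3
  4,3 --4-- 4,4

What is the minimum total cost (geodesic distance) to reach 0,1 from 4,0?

Shortest path: 4,0 → 4,1 → 3,1 → 2,1 → 1,1 → 0,1, total weight = 32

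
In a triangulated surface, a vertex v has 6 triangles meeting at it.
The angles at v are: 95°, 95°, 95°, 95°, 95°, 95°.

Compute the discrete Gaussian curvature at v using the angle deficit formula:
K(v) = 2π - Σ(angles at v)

Sum of angles = 570°. K = 360° - 570° = -210° = -7π/6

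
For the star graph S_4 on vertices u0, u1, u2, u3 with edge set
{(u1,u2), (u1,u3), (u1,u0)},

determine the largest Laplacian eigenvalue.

The star S_4 is the complete bipartite graph K_{1,3} (one hub of degree 3, 3 leaves of degree 1). The Laplacian spectrum of K_{p,q} is 0, p (multiplicity q−1), q (multiplicity p−1), p+q. With p = 1, q = 3: 0 once, 1 with multiplicity 2, and 4 once. (Check: trace L = sum of degrees = 6 = 2·1 + 4.)
Laplacian eigenvalues: [0.0, 1.0, 1.0, 4.0]. Largest eigenvalue (spectral radius) = 4.0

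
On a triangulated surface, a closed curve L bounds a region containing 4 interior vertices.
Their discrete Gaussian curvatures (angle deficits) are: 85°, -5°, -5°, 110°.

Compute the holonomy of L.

Holonomy = total enclosed curvature = 85° + (-5°) + (-5°) + 110° = 185°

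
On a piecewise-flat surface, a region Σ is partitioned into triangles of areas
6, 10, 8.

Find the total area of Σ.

6 + 10 + 8 = 24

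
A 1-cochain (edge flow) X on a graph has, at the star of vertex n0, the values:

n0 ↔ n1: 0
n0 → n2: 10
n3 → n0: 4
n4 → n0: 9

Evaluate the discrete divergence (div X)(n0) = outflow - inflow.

Divergence = sum of outgoing flows = 0 + 10 + (-4) + (-9) = -3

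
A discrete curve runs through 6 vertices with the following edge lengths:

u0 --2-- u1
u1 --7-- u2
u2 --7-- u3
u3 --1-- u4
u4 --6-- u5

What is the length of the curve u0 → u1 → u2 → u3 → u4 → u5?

Arc length = 2 + 7 + 7 + 1 + 6 = 23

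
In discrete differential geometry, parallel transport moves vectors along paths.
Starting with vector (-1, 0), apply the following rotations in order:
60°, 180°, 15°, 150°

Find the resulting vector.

Total rotation: 60° + 180° + 15° + 150° = 405° ≡ 45° (mod 360°). Final vector: (-0.7071, -0.7071)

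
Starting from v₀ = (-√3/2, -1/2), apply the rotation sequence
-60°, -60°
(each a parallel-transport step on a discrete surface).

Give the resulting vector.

Total rotation: (-60°) + (-60°) = -120°. Final vector: (0, 1)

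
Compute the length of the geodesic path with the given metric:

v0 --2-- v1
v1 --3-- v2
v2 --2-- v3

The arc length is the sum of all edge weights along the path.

Arc length = 2 + 3 + 2 = 7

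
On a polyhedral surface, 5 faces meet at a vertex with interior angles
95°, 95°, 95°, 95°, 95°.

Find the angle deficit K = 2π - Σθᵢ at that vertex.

Sum of angles = 475°. K = 360° - 475° = -115°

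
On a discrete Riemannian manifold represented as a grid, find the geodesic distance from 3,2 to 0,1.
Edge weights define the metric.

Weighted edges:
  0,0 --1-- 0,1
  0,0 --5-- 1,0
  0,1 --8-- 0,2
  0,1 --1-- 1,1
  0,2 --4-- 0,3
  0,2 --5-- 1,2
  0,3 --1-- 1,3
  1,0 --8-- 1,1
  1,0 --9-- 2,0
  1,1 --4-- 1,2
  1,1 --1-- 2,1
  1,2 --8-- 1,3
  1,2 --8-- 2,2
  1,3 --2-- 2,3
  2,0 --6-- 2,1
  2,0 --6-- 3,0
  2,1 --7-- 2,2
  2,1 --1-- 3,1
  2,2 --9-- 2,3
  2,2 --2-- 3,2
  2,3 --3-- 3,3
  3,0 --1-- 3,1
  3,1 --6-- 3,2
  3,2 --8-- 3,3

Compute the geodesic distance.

Shortest path: 3,2 → 3,1 → 2,1 → 1,1 → 0,1, total weight = 9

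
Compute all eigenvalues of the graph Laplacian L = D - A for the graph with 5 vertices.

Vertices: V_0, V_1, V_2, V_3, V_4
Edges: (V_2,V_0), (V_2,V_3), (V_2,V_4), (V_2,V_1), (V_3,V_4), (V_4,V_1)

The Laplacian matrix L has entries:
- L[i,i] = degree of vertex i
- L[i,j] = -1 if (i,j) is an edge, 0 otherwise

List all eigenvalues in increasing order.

Degrees: deg(V_0) = 1, deg(V_1) = 2, deg(V_2) = 4, deg(V_3) = 2, deg(V_4) = 3.
L = D − A with rows/columns ordered (V_0, V_1, V_2, V_3, V_4):
  [ 1,  0, -1,  0,  0]
  [ 0,  2, -1,  0, -1]
  [-1, -1,  4, -1, -1]
  [ 0,  0, -1,  2, -1]
  [ 0, -1, -1, -1,  3]
Characteristic polynomial: det(λI − L) = λ(λ − 1)(λ − 2)(λ − 4)(λ − 5).
Roots: λ = 0; (λ − 1) = 0 ⇒ λ = 1; (λ − 2) = 0 ⇒ λ = 2; (λ − 4) = 0 ⇒ λ = 4; (λ − 5) = 0 ⇒ λ = 5.
(Check: the roots sum (with multiplicity) to 12, matching trace L = Σdeg = 2·6 = 12.)
Laplacian eigenvalues (increasing order): [0.0, 1.0, 2.0, 4.0, 5.0]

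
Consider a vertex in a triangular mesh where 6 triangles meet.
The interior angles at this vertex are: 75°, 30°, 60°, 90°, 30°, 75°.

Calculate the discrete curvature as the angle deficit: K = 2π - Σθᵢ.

Sum of angles = 360°. K = 360° - 360° = 0°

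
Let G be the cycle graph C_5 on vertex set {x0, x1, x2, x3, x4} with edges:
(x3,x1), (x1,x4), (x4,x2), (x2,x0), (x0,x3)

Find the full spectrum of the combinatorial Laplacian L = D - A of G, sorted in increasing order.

The cycle graph C_n has Laplacian eigenvalues λ_k = 2 − 2cos(2πk/n), k = 0, 1, …, n−1. Here n = 5:
k=0: 2 − 2cos(0) = 0.0; k=1: 2 − 2cos(2π/5) = 1.382; k=2: 2 − 2cos(4π/5) = 3.618; k=3: 2 − 2cos(6π/5) = 3.618; k=4: 2 − 2cos(8π/5) = 1.382.
Laplacian eigenvalues (increasing order): [0.0, 1.382, 1.382, 3.618, 3.618]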